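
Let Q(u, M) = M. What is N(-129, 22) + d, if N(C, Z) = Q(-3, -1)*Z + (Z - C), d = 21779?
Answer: 21908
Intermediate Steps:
N(C, Z) = -C (N(C, Z) = -Z + (Z - C) = -C)
N(-129, 22) + d = -1*(-129) + 21779 = 129 + 21779 = 21908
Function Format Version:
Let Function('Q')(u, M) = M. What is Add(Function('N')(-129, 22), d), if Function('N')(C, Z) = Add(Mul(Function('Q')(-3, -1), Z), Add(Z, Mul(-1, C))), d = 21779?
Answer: 21908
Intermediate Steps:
Function('N')(C, Z) = Mul(-1, C) (Function('N')(C, Z) = Add(Mul(-1, Z), Add(Z, Mul(-1, C))) = Mul(-1, C))
Add(Function('N')(-129, 22), d) = Add(Mul(-1, -129), 21779) = Add(129, 21779) = 21908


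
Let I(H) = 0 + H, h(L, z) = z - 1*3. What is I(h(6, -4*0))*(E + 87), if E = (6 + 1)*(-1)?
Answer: -240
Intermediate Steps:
h(L, z) = -3 + z (h(L, z) = z - 3 = -3 + z)
I(H) = H
E = -7 (E = 7*(-1) = -7)
I(h(6, -4*0))*(E + 87) = (-3 - 4*0)*(-7 + 87) = (-3 + 0)*80 = -3*80 = -240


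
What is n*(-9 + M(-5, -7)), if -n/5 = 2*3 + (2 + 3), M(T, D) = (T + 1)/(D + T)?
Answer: 1430/3 ≈ 476.67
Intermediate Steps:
M(T, D) = (1 + T)/(D + T)
n = -55 (n = -5*(2*3 + (2 + 3)) = -5*(6 + 5) = -5*11 = -55)
n*(-9 + M(-5, -7)) = -55*(-9 + (1 - 5)/(-7 - 5)) = -55*(-9 - 4/(-12)) = -55*(-9 - 1/12*(-4)) = -55*(-9 + ⅓) = -55*(-26/3) = 1430/3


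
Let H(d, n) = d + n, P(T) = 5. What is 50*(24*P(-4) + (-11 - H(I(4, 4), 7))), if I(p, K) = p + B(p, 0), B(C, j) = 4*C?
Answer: 4100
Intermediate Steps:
I(p, K) = 5*p (I(p, K) = p + 4*p = 5*p)
50*(24*P(-4) + (-11 - H(I(4, 4), 7))) = 50*(24*5 + (-11 - (5*4 + 7))) = 50*(120 + (-11 - (20 + 7))) = 50*(120 + (-11 - 1*27)) = 50*(120 + (-11 - 27)) = 50*(120 - 38) = 50*82 = 4100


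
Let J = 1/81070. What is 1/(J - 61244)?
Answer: -81070/4965051079 ≈ -1.6328e-5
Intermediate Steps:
J = 1/81070 ≈ 1.2335e-5
1/(J - 61244) = 1/(1/81070 - 61244) = 1/(-4965051079/81070) = -81070/4965051079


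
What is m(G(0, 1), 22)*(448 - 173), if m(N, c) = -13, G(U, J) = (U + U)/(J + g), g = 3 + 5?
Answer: -3575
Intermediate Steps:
g = 8
G(U, J) = 2*U/(8 + J) (G(U, J) = (U + U)/(J + 8) = (2*U)/(8 + J) = 2*U/(8 + J))
m(G(0, 1), 22)*(448 - 173) = -13*(448 - 173) = -13*275 = -3575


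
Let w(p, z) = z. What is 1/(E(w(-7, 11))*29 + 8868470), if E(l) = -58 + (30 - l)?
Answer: 1/8867339 ≈ 1.1277e-7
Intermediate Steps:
E(l) = -28 - l
1/(E(w(-7, 11))*29 + 8868470) = 1/((-28 - 1*11)*29 + 8868470) = 1/((-28 - 11)*29 + 8868470) = 1/(-39*29 + 8868470) = 1/(-1131 + 8868470) = 1/8867339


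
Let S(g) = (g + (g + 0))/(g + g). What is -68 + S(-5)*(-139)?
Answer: -207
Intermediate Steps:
S(g) = 1 (S(g) = (g + g)/((2*g)) = (2*g)*(1/(2*g)) = 1)
-68 + S(-5)*(-139) = -68 + 1*(-139) = -68 - 139 = -207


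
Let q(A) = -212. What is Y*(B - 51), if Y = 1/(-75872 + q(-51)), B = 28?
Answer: 1/3308 ≈ 0.00030230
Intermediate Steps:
Y = -1/76084 (Y = 1/(-75872 - 212) = 1/(-76084) = -1/76084 ≈ -1.3143e-5)
Y*(B - 51) = -(28 - 51)/76084 = -1/76084*(-23) = 1/3308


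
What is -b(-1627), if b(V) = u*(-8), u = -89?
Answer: -712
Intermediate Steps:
b(V) = 712 (b(V) = -89*(-8) = 712)
-b(-1627) = -1*712 = -712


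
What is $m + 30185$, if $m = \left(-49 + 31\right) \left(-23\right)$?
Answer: $30599$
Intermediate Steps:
$m = 414$ ($m = \left(-18\right) \left(-23\right) = 414$)
$m + 30185 = 414 + 30185 = 30599$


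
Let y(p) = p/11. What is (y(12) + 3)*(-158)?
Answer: -7110/11 ≈ -646.36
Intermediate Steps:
y(p) = p/11 (y(p) = p*(1/11) = p/11)
(y(12) + 3)*(-158) = ((1/11)*12 + 3)*(-158) = (12/11 + 3)*(-158) = (45/11)*(-158) = -7110/11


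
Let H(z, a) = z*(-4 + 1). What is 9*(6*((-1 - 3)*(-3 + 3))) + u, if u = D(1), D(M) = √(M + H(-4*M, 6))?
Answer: √13 ≈ 3.6056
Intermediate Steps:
H(z, a) = -3*z (H(z, a) = z*(-3) = -3*z)
D(M) = √13*√M (D(M) = √(M - (-12)*M) = √(M + 12*M) = √(13*M) = √13*√M)
u = √13 (u = √13*√1 = √13*1 = √13 ≈ 3.6056)
9*(6*((-1 - 3)*(-3 + 3))) + u = 9*(6*((-1 - 3)*(-3 + 3))) + √13 = 9*(6*(-4*0)) + √13 = 9*(6*0) + √13 = 9*0 + √13 = 0 + √13 = √13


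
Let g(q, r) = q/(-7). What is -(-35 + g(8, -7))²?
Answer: -64009/49 ≈ -1306.3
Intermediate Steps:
g(q, r) = -q/7 (g(q, r) = q*(-⅐) = -q/7)
-(-35 + g(8, -7))² = -(-35 - ⅐*8)² = -(-35 - 8/7)² = -(-253/7)² = -1*64009/49 = -64009/49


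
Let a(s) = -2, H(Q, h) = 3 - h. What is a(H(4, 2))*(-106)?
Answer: 212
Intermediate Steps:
a(H(4, 2))*(-106) = -2*(-106) = 212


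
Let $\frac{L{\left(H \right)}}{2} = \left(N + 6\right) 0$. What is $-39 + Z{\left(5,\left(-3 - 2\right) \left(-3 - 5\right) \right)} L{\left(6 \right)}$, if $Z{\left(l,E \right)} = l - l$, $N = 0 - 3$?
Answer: $-39$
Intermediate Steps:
$N = -3$
$L{\left(H \right)} = 0$ ($L{\left(H \right)} = 2 \left(-3 + 6\right) 0 = 2 \cdot 3 \cdot 0 = 2 \cdot 0 = 0$)
$Z{\left(l,E \right)} = 0$
$-39 + Z{\left(5,\left(-3 - 2\right) \left(-3 - 5\right) \right)} L{\left(6 \right)} = -39 + 0 \cdot 0 = -39 + 0 = -39$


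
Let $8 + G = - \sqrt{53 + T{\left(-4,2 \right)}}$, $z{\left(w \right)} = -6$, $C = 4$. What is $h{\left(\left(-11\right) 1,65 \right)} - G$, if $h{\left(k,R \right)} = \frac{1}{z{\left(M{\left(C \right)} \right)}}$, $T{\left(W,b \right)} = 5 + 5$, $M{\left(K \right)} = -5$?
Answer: $\frac{47}{6} + 3 \sqrt{7} \approx 15.771$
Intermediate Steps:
$T{\left(W,b \right)} = 10$
$G = -8 - 3 \sqrt{7}$ ($G = -8 - \sqrt{53 + 10} = -8 - \sqrt{63} = -8 - 3 \sqrt{7} \approx -15.937$)
$h{\left(k,R \right)} = - \frac{1}{6}$ ($h{\left(k,R \right)} = \frac{1}{-6} = - \frac{1}{6}$)
$h{\left(\left(-11\right) 1,65 \right)} - G = - \frac{1}{6} - \left(-8 - 3 \sqrt{7}\right) = - \frac{1}{6} + \left(8 + 3 \sqrt{7}\right) = \frac{47}{6} + 3 \sqrt{7}$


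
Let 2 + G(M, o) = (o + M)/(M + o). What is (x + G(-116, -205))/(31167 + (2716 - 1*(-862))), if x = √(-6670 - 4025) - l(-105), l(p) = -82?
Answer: 81/34745 + I*√10695/34745 ≈ 0.0023313 + 0.0029764*I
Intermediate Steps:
G(M, o) = -1 (G(M, o) = -2 + (o + M)/(M + o) = -2 + (M + o)/(M + o) = -2 + 1 = -1)
x = 82 + I*√10695 (x = √(-6670 - 4025) - 1*(-82) = √(-10695) + 82 = I*√10695 + 82 = 82 + I*√10695 ≈ 82.0 + 103.42*I)
(x + G(-116, -205))/(31167 + (2716 - 1*(-862))) = ((82 + I*√10695) - 1)/(31167 + (2716 - 1*(-862))) = (81 + I*√10695)/(31167 + (2716 + 862)) = (81 + I*√10695)/(31167 + 3578) = (81 + I*√10695)/34745 = (81 + I*√10695)*(1/34745) = 81/34745 + I*√10695/34745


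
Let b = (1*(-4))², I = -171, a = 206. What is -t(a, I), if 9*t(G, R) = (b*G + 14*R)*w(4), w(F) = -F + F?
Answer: 0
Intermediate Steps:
b = 16 (b = (-4)² = 16)
w(F) = 0
t(G, R) = 0 (t(G, R) = ((16*G + 14*R)*0)/9 = ((14*R + 16*G)*0)/9 = (⅑)*0 = 0)
-t(a, I) = -1*0 = 0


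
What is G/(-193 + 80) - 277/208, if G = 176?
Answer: -67909/23504 ≈ -2.8893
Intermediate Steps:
G/(-193 + 80) - 277/208 = 176/(-193 + 80) - 277/208 = 176/(-113) - 277*1/208 = 176*(-1/113) - 277/208 = -176/113 - 277/208 = -67909/23504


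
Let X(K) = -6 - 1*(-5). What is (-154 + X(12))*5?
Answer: -775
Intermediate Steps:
X(K) = -1 (X(K) = -6 + 5 = -1)
(-154 + X(12))*5 = (-154 - 1)*5 = -155*5 = -775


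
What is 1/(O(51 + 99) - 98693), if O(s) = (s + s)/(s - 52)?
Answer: -49/4835807 ≈ -1.0133e-5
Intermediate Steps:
O(s) = 2*s/(-52 + s) (O(s) = (2*s)/(-52 + s) = 2*s/(-52 + s))
1/(O(51 + 99) - 98693) = 1/(2*(51 + 99)/(-52 + (51 + 99)) - 98693) = 1/(2*150/(-52 + 150) - 98693) = 1/(2*150/98 - 98693) = 1/(2*150*(1/98) - 98693) = 1/(150/49 - 98693) = 1/(-4835807/49) = -49/4835807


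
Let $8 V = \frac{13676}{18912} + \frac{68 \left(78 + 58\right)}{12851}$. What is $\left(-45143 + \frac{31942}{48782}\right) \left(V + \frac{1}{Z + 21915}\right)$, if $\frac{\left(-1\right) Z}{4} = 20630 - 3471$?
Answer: $- \frac{751510395086303563093}{92319801912557344} \approx -8140.3$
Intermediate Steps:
$Z = -68636$ ($Z = - 4 \left(20630 - 3471\right) = \left(-4\right) 17159 = -68636$)
$V = \frac{87662113}{486076224}$ ($V = \frac{\frac{13676}{18912} + \frac{68 \left(78 + 58\right)}{12851}}{8} = \frac{13676 \cdot \frac{1}{18912} + 68 \cdot 136 \cdot \frac{1}{12851}}{8} = \frac{\frac{3419}{4728} + 9248 \cdot \frac{1}{12851}}{8} = \frac{\frac{3419}{4728} + \frac{9248}{12851}}{8} = \frac{1}{8} \cdot \frac{87662113}{60759528} = \frac{87662113}{486076224} \approx 0.18035$)
$\left(-45143 + \frac{31942}{48782}\right) \left(V + \frac{1}{Z + 21915}\right) = \left(-45143 + \frac{31942}{48782}\right) \left(\frac{87662113}{486076224} + \frac{1}{-68636 + 21915}\right) = \left(-45143 + 31942 \cdot \frac{1}{48782}\right) \left(\frac{87662113}{486076224} + \frac{1}{-46721}\right) = \left(-45143 + \frac{15971}{24391}\right) \left(\frac{87662113}{486076224} - \frac{1}{46721}\right) = \left(- \frac{1101066942}{24391}\right) \frac{4095175505249}{22709967261504} = - \frac{751510395086303563093}{92319801912557344}$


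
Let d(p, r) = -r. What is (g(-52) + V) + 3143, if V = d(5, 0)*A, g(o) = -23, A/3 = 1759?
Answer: 3120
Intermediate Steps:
A = 5277 (A = 3*1759 = 5277)
V = 0 (V = -1*0*5277 = 0*5277 = 0)
(g(-52) + V) + 3143 = (-23 + 0) + 3143 = -23 + 3143 = 3120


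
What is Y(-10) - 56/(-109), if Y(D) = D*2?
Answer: -2124/109 ≈ -19.486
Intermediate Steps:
Y(D) = 2*D
Y(-10) - 56/(-109) = 2*(-10) - 56/(-109) = -20 - 56*(-1/109) = -20 + 56/109 = -2124/109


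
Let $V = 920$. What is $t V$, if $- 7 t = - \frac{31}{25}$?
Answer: $\frac{5704}{35} \approx 162.97$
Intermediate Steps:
$t = \frac{31}{175}$ ($t = - \frac{\left(-31\right) \frac{1}{25}}{7} = \left(- \frac{1}{7}\right) \left(- \frac{31}{25}\right) = \frac{31}{175} \approx 0.17714$)
$t V = \frac{31}{175} \cdot 920 = \frac{5704}{35}$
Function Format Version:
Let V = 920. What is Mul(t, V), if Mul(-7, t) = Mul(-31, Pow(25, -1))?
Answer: Rational(5704, 35) ≈ 162.97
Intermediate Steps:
t = Rational(31, 175) (t = Mul(Rational(-1, 7), Mul(-31, Pow(25, -1))) = Mul(Rational(-1, 7), Mul(-31, Rational(1, 25))) = Mul(Rational(-1, 7), Rational(-31, 25)) = Rational(31, 175) ≈ 0.17714)
Mul(t, V) = Mul(Rational(31, 175), 920) = Rational(5704, 35)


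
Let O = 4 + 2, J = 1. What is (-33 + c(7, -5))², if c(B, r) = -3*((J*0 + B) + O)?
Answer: 5184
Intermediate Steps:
O = 6
c(B, r) = -18 - 3*B (c(B, r) = -3*((1*0 + B) + 6) = -3*((0 + B) + 6) = -3*(B + 6) = -3*(6 + B) = -18 - 3*B)
(-33 + c(7, -5))² = (-33 + (-18 - 3*7))² = (-33 + (-18 - 21))² = (-33 - 39)² = (-72)² = 5184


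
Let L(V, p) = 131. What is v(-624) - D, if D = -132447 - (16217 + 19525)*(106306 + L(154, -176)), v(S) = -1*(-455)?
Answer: 3804404156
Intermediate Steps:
v(S) = 455
D = -3804403701 (D = -132447 - (16217 + 19525)*(106306 + 131) = -132447 - 35742*106437 = -132447 - 1*3804271254 = -132447 - 3804271254 = -3804403701)
v(-624) - D = 455 - 1*(-3804403701) = 455 + 3804403701 = 3804404156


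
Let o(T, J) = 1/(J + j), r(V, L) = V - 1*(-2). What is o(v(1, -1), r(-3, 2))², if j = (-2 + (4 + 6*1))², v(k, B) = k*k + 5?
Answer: 1/3969 ≈ 0.00025195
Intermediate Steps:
v(k, B) = 5 + k² (v(k, B) = k² + 5 = 5 + k²)
j = 64 (j = (-2 + (4 + 6))² = (-2 + 10)² = 8² = 64)
r(V, L) = 2 + V (r(V, L) = V + 2 = 2 + V)
o(T, J) = 1/(64 + J) (o(T, J) = 1/(J + 64) = 1/(64 + J))
o(v(1, -1), r(-3, 2))² = (1/(64 + (2 - 3)))² = (1/(64 - 1))² = (1/63)² = 1/3969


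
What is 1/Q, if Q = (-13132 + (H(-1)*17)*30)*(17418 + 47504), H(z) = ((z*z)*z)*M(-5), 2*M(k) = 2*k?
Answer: -1/687004604 ≈ -1.4556e-9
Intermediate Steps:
M(k) = k (M(k) = (2*k)/2 = k)
H(z) = -5*z³ (H(z) = ((z*z)*z)*(-5) = (z²*z)*(-5) = z³*(-5) = -5*z³)
Q = -687004604 (Q = (-13132 + (-5*(-1)³*17)*30)*(17418 + 47504) = (-13132 + (-5*(-1)*17)*30)*64922 = (-13132 + (5*17)*30)*64922 = (-13132 + 85*30)*64922 = (-13132 + 2550)*64922 = -10582*64922 = -687004604)
1/Q = 1/(-687004604) = -1/687004604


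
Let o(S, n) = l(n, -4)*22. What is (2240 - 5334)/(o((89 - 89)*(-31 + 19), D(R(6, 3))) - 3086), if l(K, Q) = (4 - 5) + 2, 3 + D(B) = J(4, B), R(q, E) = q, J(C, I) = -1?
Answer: 1547/1532 ≈ 1.0098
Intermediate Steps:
D(B) = -4 (D(B) = -3 - 1 = -4)
l(K, Q) = 1 (l(K, Q) = -1 + 2 = 1)
o(S, n) = 22 (o(S, n) = 1*22 = 22)
(2240 - 5334)/(o((89 - 89)*(-31 + 19), D(R(6, 3))) - 3086) = (2240 - 5334)/(22 - 3086) = -3094/(-3064) = -3094*(-1/3064) = 1547/1532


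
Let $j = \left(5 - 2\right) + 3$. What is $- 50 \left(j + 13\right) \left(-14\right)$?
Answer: $13300$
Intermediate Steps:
$j = 6$ ($j = 3 + 3 = 6$)
$- 50 \left(j + 13\right) \left(-14\right) = - 50 \left(6 + 13\right) \left(-14\right) = - 50 \cdot 19 \left(-14\right) = \left(-50\right) \left(-266\right) = 13300$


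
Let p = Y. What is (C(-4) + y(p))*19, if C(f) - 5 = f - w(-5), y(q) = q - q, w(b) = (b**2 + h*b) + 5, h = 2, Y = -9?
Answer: -361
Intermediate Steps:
w(b) = 5 + b**2 + 2*b (w(b) = (b**2 + 2*b) + 5 = 5 + b**2 + 2*b)
p = -9
y(q) = 0
C(f) = -15 + f (C(f) = 5 + (f - (5 + (-5)**2 + 2*(-5))) = 5 + (f - (5 + 25 - 10)) = 5 + (f - 1*20) = 5 + (f - 20) = 5 + (-20 + f) = -15 + f)
(C(-4) + y(p))*19 = ((-15 - 4) + 0)*19 = (-19 + 0)*19 = -19*19 = -361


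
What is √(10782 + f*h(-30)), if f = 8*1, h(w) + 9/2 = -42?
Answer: √10410 ≈ 102.03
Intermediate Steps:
h(w) = -93/2 (h(w) = -9/2 - 42 = -93/2)
f = 8
√(10782 + f*h(-30)) = √(10782 + 8*(-93/2)) = √(10782 - 372) = √10410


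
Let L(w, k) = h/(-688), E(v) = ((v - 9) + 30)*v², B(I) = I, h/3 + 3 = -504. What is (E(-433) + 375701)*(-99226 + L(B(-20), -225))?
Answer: 122036952960923/16 ≈ 7.6273e+12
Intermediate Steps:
h = -1521 (h = -9 + 3*(-504) = -9 - 1512 = -1521)
E(v) = v²*(21 + v) (E(v) = ((-9 + v) + 30)*v² = (21 + v)*v² = v²*(21 + v))
L(w, k) = 1521/688 (L(w, k) = -1521/(-688) = -1521*(-1/688) = 1521/688)
(E(-433) + 375701)*(-99226 + L(B(-20), -225)) = ((-433)²*(21 - 433) + 375701)*(-99226 + 1521/688) = (187489*(-412) + 375701)*(-68265967/688) = (-77245468 + 375701)*(-68265967/688) = -76869767*(-68265967/688) = 122036952960923/16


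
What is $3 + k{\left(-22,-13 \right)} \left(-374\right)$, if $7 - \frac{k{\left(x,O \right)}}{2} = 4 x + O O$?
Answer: $55355$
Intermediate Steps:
$k{\left(x,O \right)} = 14 - 8 x - 2 O^{2}$ ($k{\left(x,O \right)} = 14 - 2 \left(4 x + O O\right) = 14 - 2 \left(4 x + O^{2}\right) = 14 - 2 \left(O^{2} + 4 x\right) = 14 - \left(2 O^{2} + 8 x\right) = 14 - 8 x - 2 O^{2}$)
$3 + k{\left(-22,-13 \right)} \left(-374\right) = 3 + \left(14 - -176 - 2 \left(-13\right)^{2}\right) \left(-374\right) = 3 + \left(14 + 176 - 338\right) \left(-374\right) = 3 - -55352 = 3 + 55352 = 55355$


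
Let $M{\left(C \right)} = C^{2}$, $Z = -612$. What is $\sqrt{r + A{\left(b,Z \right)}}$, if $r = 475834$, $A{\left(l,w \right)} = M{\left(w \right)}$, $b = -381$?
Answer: $\sqrt{850378} \approx 922.16$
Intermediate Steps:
$A{\left(l,w \right)} = w^{2}$
$\sqrt{r + A{\left(b,Z \right)}} = \sqrt{475834 + \left(-612\right)^{2}} = \sqrt{475834 + 374544} = \sqrt{850378}$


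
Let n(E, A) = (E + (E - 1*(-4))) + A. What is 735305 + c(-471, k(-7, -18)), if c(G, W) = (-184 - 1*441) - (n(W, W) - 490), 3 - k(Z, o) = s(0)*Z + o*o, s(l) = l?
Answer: 736129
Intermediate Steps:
n(E, A) = 4 + A + 2*E (n(E, A) = (E + (E + 4)) + A = (E + (4 + E)) + A = (4 + 2*E) + A = 4 + A + 2*E)
k(Z, o) = 3 - o² (k(Z, o) = 3 - (0*Z + o*o) = 3 - (0 + o²) = 3 - o²)
c(G, W) = -139 - 3*W (c(G, W) = (-184 - 1*441) - ((4 + W + 2*W) - 490) = (-184 - 441) - ((4 + 3*W) - 490) = -625 - (-486 + 3*W) = -625 + (486 - 3*W) = -139 - 3*W)
735305 + c(-471, k(-7, -18)) = 735305 + (-139 - 3*(3 - 1*(-18)²)) = 735305 + (-139 - 3*(3 - 1*324)) = 735305 + (-139 - 3*(3 - 324)) = 735305 + (-139 - 3*(-321)) = 735305 + (-139 + 963) = 735305 + 824 = 736129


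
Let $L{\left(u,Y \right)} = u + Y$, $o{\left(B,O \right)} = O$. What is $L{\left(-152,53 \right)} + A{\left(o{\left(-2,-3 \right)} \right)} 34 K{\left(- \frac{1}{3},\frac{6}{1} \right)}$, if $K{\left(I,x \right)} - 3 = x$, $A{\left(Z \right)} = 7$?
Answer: $2043$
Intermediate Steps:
$K{\left(I,x \right)} = 3 + x$
$L{\left(u,Y \right)} = Y + u$
$L{\left(-152,53 \right)} + A{\left(o{\left(-2,-3 \right)} \right)} 34 K{\left(- \frac{1}{3},\frac{6}{1} \right)} = \left(53 - 152\right) + 7 \cdot 34 \left(3 + \frac{6}{1}\right) = -99 + 238 \left(3 + 6 \cdot 1\right) = -99 + 238 \left(3 + 6\right) = -99 + 238 \cdot 9 = -99 + 2142 = 2043$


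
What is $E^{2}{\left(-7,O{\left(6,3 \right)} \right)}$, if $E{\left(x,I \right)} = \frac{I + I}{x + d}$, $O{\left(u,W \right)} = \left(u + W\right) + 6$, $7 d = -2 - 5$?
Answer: $\frac{225}{16} \approx 14.063$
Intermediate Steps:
$d = -1$ ($d = \frac{-2 - 5}{7} = \frac{1}{7} \left(-7\right) = -1$)
$O{\left(u,W \right)} = 6 + W + u$ ($O{\left(u,W \right)} = \left(W + u\right) + 6 = 6 + W + u$)
$E{\left(x,I \right)} = \frac{2 I}{-1 + x}$ ($E{\left(x,I \right)} = \frac{I + I}{x - 1} = \frac{2 I}{-1 + x}$)
$E^{2}{\left(-7,O{\left(6,3 \right)} \right)} = \left(\frac{2 \left(6 + 3 + 6\right)}{-1 - 7}\right)^{2} = \left(2 \cdot 15 \frac{1}{-8}\right)^{2} = \left(2 \cdot 15 \left(- \frac{1}{8}\right)\right)^{2} = \left(- \frac{15}{4}\right)^{2} = \frac{225}{16}$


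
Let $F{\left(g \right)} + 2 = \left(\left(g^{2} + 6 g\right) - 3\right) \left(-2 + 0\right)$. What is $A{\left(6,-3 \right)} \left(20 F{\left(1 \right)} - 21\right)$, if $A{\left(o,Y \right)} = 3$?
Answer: $-663$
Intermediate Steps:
$F{\left(g \right)} = 4 - 12 g - 2 g^{2}$ ($F{\left(g \right)} = -2 + \left(\left(g^{2} + 6 g\right) - 3\right) \left(-2 + 0\right) = -2 + \left(-3 + g^{2} + 6 g\right) \left(-2\right) = -2 - \left(-6 + 2 g^{2} + 12 g\right) = 4 - 12 g - 2 g^{2}$)
$A{\left(6,-3 \right)} \left(20 F{\left(1 \right)} - 21\right) = 3 \left(20 \left(4 - 12 - 2 \cdot 1^{2}\right) - 21\right) = 3 \left(20 \left(4 - 12 - 2\right) - 21\right) = 3 \left(20 \left(-10\right) - 21\right) = 3 \left(-200 - 21\right) = 3 \left(-221\right) = -663$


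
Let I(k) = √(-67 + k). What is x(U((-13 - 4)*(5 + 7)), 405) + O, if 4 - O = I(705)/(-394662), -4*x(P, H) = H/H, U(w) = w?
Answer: 15/4 + √638/394662 ≈ 3.7501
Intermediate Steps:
x(P, H) = -¼ (x(P, H) = -H/(4*H) = -¼*1 = -¼)
O = 4 + √638/394662 (O = 4 - √(-67 + 705)/(-394662) = 4 - √638*(-1)/394662 = 4 - (-1)*√638/394662 = 4 + √638/394662 ≈ 4.0001)
x(U((-13 - 4)*(5 + 7)), 405) + O = -¼ + (4 + √638/394662) = 15/4 + √638/394662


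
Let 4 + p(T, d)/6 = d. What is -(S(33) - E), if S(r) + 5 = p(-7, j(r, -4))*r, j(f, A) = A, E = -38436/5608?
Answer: 2218169/1402 ≈ 1582.1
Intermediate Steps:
E = -9609/1402 (E = -38436*1/5608 = -9609/1402 ≈ -6.8538)
p(T, d) = -24 + 6*d
S(r) = -5 - 48*r (S(r) = -5 + (-24 + 6*(-4))*r = -5 + (-24 - 24)*r = -5 - 48*r)
-(S(33) - E) = -((-5 - 48*33) - 1*(-9609/1402)) = -((-5 - 1584) + 9609/1402) = -(-1589 + 9609/1402) = -1*(-2218169/1402) = 2218169/1402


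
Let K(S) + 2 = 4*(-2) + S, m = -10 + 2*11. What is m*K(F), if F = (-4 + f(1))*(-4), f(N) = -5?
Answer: 312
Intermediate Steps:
F = 36 (F = (-4 - 5)*(-4) = -9*(-4) = 36)
m = 12 (m = -10 + 22 = 12)
K(S) = -10 + S (K(S) = -2 + (4*(-2) + S) = -2 + (-8 + S) = -10 + S)
m*K(F) = 12*(-10 + 36) = 12*26 = 312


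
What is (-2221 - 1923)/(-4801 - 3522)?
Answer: 592/1189 ≈ 0.49790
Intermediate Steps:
(-2221 - 1923)/(-4801 - 3522) = -4144/(-8323) = -4144*(-1/8323) = 592/1189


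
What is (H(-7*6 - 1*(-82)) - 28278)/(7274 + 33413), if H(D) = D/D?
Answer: -28277/40687 ≈ -0.69499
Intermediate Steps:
H(D) = 1
(H(-7*6 - 1*(-82)) - 28278)/(7274 + 33413) = (1 - 28278)/(7274 + 33413) = -28277/40687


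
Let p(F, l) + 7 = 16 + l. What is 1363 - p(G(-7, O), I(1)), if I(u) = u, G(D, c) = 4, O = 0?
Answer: 1353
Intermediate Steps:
p(F, l) = 9 + l (p(F, l) = -7 + (16 + l) = 9 + l)
1363 - p(G(-7, O), I(1)) = 1363 - (9 + 1) = 1363 - 1*10 = 1363 - 10 = 1353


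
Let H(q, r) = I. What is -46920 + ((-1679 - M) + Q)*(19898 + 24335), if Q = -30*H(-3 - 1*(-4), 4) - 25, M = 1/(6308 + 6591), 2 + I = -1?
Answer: -921491473051/12899 ≈ -7.1439e+7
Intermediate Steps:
I = -3 (I = -2 - 1 = -3)
H(q, r) = -3
M = 1/12899 ≈ 7.7525e-5
Q = 65 (Q = -30*(-3) - 25 = 90 - 25 = 65)
-46920 + ((-1679 - M) + Q)*(19898 + 24335) = -46920 + ((-1679 - 1*1/12899) + 65)*(19898 + 24335) = -46920 + ((-1679 - 1/12899) + 65)*44233 = -46920 + (-21657422/12899 + 65)*44233 = -46920 - 20818987/12899*44233 = -46920 - 920886251971/12899 = -921491473051/12899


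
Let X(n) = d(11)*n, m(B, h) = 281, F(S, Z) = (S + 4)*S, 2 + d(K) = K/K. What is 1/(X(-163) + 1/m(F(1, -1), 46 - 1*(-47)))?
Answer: 281/45804 ≈ 0.0061348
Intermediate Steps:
d(K) = -1 (d(K) = -2 + K/K = -2 + 1 = -1)
F(S, Z) = S*(4 + S) (F(S, Z) = (4 + S)*S = S*(4 + S))
X(n) = -n
1/(X(-163) + 1/m(F(1, -1), 46 - 1*(-47))) = 1/(-1*(-163) + 1/281) = 1/(163 + 1/281) = 1/(45804/281) = 281/45804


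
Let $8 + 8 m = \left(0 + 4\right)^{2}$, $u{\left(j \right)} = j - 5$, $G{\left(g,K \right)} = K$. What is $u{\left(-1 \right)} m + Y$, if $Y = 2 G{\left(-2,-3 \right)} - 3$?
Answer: $-15$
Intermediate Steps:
$u{\left(j \right)} = -5 + j$ ($u{\left(j \right)} = j - 5 = -5 + j$)
$m = 1$ ($m = -1 + \frac{\left(0 + 4\right)^{2}}{8} = -1 + \frac{4^{2}}{8} = -1 + \frac{1}{8} \cdot 16 = -1 + 2 = 1$)
$Y = -9$ ($Y = 2 \left(-3\right) - 3 = -6 - 3 = -9$)
$u{\left(-1 \right)} m + Y = \left(-5 - 1\right) 1 - 9 = \left(-6\right) 1 - 9 = -6 - 9 = -15$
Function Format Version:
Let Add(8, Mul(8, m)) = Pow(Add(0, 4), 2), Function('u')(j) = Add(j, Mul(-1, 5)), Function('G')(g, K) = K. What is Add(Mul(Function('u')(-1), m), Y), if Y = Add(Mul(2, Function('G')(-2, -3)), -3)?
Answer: -15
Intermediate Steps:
Function('u')(j) = Add(-5, j) (Function('u')(j) = Add(j, -5) = Add(-5, j))
m = 1 (m = Add(-1, Mul(Rational(1, 8), Pow(Add(0, 4), 2))) = Add(-1, Mul(Rational(1, 8), Pow(4, 2))) = Add(-1, Mul(Rational(1, 8), 16)) = Add(-1, 2) = 1)
Y = -9 (Y = Add(Mul(2, -3), -3) = Add(-6, -3) = -9)
Add(Mul(Function('u')(-1), m), Y) = Add(Mul(Add(-5, -1), 1), -9) = Add(Mul(-6, 1), -9) = Add(-6, -9) = -15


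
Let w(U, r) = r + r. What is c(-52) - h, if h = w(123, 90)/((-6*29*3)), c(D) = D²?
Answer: 78426/29 ≈ 2704.3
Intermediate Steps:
w(U, r) = 2*r
h = -10/29 (h = (2*90)/((-6*29*3)) = 180/((-174*3)) = 180/(-522) = 180*(-1/522) = -10/29 ≈ -0.34483)
c(-52) - h = (-52)² - 1*(-10/29) = 2704 + 10/29 = 78426/29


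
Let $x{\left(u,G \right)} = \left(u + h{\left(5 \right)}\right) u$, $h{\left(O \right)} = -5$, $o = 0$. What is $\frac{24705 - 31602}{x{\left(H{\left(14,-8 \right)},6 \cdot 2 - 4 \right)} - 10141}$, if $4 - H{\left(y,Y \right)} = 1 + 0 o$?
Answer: $\frac{6897}{10147} \approx 0.67971$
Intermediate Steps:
$H{\left(y,Y \right)} = 3$ ($H{\left(y,Y \right)} = 4 - \left(1 + 0 \cdot 0\right) = 4 - \left(1 + 0\right) = 4 - 1 = 3$)
$x{\left(u,G \right)} = u \left(-5 + u\right)$ ($x{\left(u,G \right)} = \left(u - 5\right) u = \left(-5 + u\right) u = u \left(-5 + u\right)$)
$\frac{24705 - 31602}{x{\left(H{\left(14,-8 \right)},6 \cdot 2 - 4 \right)} - 10141} = \frac{24705 - 31602}{3 \left(-5 + 3\right) - 10141} = - \frac{6897}{3 \left(-2\right) - 10141} = - \frac{6897}{-6 - 10141} = - \frac{6897}{-10147} = \left(-6897\right) \left(- \frac{1}{10147}\right) = \frac{6897}{10147}$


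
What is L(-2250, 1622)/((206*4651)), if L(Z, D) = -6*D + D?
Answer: -4055/479053 ≈ -0.0084646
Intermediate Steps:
L(Z, D) = -5*D
L(-2250, 1622)/((206*4651)) = (-5*1622)/((206*4651)) = -8110/958106 = -8110*1/958106 = -4055/479053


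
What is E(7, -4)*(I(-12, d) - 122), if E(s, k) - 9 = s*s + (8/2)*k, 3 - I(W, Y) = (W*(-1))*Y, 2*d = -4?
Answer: -3990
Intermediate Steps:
d = -2 (d = (½)*(-4) = -2)
I(W, Y) = 3 + W*Y (I(W, Y) = 3 - W*(-1)*Y = 3 - (-W)*Y = 3 - (-1)*W*Y = 3 + W*Y)
E(s, k) = 9 + s² + 4*k (E(s, k) = 9 + (s*s + (8/2)*k) = 9 + (s² + (8*(½))*k) = 9 + (s² + 4*k) = 9 + s² + 4*k)
E(7, -4)*(I(-12, d) - 122) = (9 + 7² + 4*(-4))*((3 - 12*(-2)) - 122) = (9 + 49 - 16)*((3 + 24) - 122) = 42*(27 - 122) = 42*(-95) = -3990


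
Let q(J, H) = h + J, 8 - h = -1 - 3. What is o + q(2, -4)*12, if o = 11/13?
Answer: 2195/13 ≈ 168.85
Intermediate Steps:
h = 12 (h = 8 - (-1 - 3) = 8 - 1*(-4) = 8 + 4 = 12)
o = 11/13 (o = 11*(1/13) = 11/13 ≈ 0.84615)
q(J, H) = 12 + J
o + q(2, -4)*12 = 11/13 + (12 + 2)*12 = 11/13 + 14*12 = 11/13 + 168 = 2195/13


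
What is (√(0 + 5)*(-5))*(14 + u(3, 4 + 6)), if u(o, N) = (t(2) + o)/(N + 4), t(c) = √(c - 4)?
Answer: 5*√5*(-199 - I*√2)/14 ≈ -158.92 - 1.1294*I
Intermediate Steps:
t(c) = √(-4 + c)
u(o, N) = (o + I*√2)/(4 + N) (u(o, N) = (√(-4 + 2) + o)/(N + 4) = (√(-2) + o)/(4 + N) = (I*√2 + o)/(4 + N) = (o + I*√2)/(4 + N))
(√(0 + 5)*(-5))*(14 + u(3, 4 + 6)) = (√(0 + 5)*(-5))*(14 + (3 + I*√2)/(4 + (4 + 6))) = (√5*(-5))*(14 + (3 + I*√2)/(4 + 10)) = (-5*√5)*(14 + (3 + I*√2)/14) = (-5*√5)*(14 + (3/14 + I*√2/14)) = (-5*√5)*(199/14 + I*√2/14) = -5*√5*(199/14 + I*√2/14)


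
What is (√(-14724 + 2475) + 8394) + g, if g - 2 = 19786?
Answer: 28182 + 3*I*√1361 ≈ 28182.0 + 110.68*I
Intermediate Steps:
g = 19788 (g = 2 + 19786 = 19788)
(√(-14724 + 2475) + 8394) + g = (√(-14724 + 2475) + 8394) + 19788 = (√(-12249) + 8394) + 19788 = (3*I*√1361 + 8394) + 19788 = (8394 + 3*I*√1361) + 19788 = 28182 + 3*I*√1361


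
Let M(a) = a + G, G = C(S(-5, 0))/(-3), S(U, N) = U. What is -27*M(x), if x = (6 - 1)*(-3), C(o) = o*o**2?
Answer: -720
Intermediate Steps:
C(o) = o**3
x = -15 (x = 5*(-3) = -15)
G = 125/3 (G = (-5)**3/(-3) = -125*(-1/3) = 125/3 ≈ 41.667)
M(a) = 125/3 + a (M(a) = a + 125/3 = 125/3 + a)
-27*M(x) = -27*(125/3 - 15) = -27*80/3 = -720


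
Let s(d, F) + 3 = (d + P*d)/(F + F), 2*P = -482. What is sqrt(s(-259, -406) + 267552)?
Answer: sqrt(224944329)/29 ≈ 517.18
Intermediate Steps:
P = -241 (P = (1/2)*(-482) = -241)
s(d, F) = -3 - 120*d/F (s(d, F) = -3 + (d - 241*d)/(F + F) = -3 + (-240*d)/((2*F)) = -3 + (-240*d)*(1/(2*F)) = -3 - 120*d/F)
sqrt(s(-259, -406) + 267552) = sqrt((-3 - 120*(-259)/(-406)) + 267552) = sqrt((-3 - 120*(-259)*(-1/406)) + 267552) = sqrt((-3 - 2220/29) + 267552) = sqrt(-2307/29 + 267552) = sqrt(7756701/29) = sqrt(224944329)/29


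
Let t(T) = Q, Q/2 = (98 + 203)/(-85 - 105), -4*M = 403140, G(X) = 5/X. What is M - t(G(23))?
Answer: -9574274/95 ≈ -1.0078e+5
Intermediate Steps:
M = -100785 (M = -1/4*403140 = -100785)
Q = -301/95 (Q = 2*((98 + 203)/(-85 - 105)) = 2*(301/(-190)) = 2*(301*(-1/190)) = 2*(-301/190) = -301/95 ≈ -3.1684)
t(T) = -301/95
M - t(G(23)) = -100785 - 1*(-301/95) = -100785 + 301/95 = -9574274/95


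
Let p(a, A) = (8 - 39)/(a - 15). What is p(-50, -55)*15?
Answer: 93/13 ≈ 7.1538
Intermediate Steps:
p(a, A) = -31/(-15 + a)
p(-50, -55)*15 = -31/(-15 - 50)*15 = -31/(-65)*15 = -31*(-1/65)*15 = (31/65)*15 = 93/13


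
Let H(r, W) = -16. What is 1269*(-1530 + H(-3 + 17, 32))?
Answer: -1961874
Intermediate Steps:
1269*(-1530 + H(-3 + 17, 32)) = 1269*(-1530 - 16) = 1269*(-1546) = -1961874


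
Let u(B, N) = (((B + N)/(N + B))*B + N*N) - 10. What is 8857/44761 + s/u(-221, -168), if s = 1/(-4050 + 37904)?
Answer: 493738689095/2495228332926 ≈ 0.19787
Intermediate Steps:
s = 1/33854 ≈ 2.9539e-5
u(B, N) = -10 + B + N² (u(B, N) = (((B + N)/(B + N))*B + N²) - 10 = (1*B + N²) - 10 = (B + N²) - 10 = -10 + B + N²)
8857/44761 + s/u(-221, -168) = 8857/44761 + 1/(33854*(-10 - 221 + (-168)²)) = 8857*(1/44761) + 1/(33854*(-10 - 221 + 28224)) = 521/2633 + (1/33854)/27993 = 521/2633 + (1/33854)*(1/27993) = 521/2633 + 1/947675022 = 493738689095/2495228332926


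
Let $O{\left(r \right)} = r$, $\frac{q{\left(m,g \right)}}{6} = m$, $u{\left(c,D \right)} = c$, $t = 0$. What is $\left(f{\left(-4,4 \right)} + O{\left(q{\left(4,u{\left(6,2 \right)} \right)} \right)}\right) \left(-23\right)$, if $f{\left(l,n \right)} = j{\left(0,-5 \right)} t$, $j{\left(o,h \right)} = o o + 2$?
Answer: $-552$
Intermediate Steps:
$q{\left(m,g \right)} = 6 m$
$j{\left(o,h \right)} = 2 + o^{2}$ ($j{\left(o,h \right)} = o^{2} + 2 = 2 + o^{2}$)
$f{\left(l,n \right)} = 0$ ($f{\left(l,n \right)} = \left(2 + 0^{2}\right) 0 = \left(2 + 0\right) 0 = 2 \cdot 0 = 0$)
$\left(f{\left(-4,4 \right)} + O{\left(q{\left(4,u{\left(6,2 \right)} \right)} \right)}\right) \left(-23\right) = \left(0 + 6 \cdot 4\right) \left(-23\right) = \left(0 + 24\right) \left(-23\right) = 24 \left(-23\right) = -552$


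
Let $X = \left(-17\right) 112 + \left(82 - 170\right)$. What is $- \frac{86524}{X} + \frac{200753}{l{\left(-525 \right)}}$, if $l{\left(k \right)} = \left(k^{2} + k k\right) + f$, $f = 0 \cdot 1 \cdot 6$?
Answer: $\frac{20449088}{466875} \approx 43.8$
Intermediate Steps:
$f = 0$ ($f = 0 \cdot 6 = 0$)
$X = -1992$ ($X = -1904 - 88 = -1992$)
$l{\left(k \right)} = 2 k^{2}$ ($l{\left(k \right)} = \left(k^{2} + k k\right) + 0 = \left(k^{2} + k^{2}\right) + 0 = 2 k^{2} + 0 = 2 k^{2}$)
$- \frac{86524}{X} + \frac{200753}{l{\left(-525 \right)}} = - \frac{86524}{-1992} + \frac{200753}{2 \left(-525\right)^{2}} = \left(-86524\right) \left(- \frac{1}{1992}\right) + \frac{200753}{2 \cdot 275625} = \frac{21631}{498} + \frac{200753}{551250} = \frac{21631}{498} + 200753 \cdot \frac{1}{551250} = \frac{21631}{498} + \frac{4097}{11250} = \frac{20449088}{466875}$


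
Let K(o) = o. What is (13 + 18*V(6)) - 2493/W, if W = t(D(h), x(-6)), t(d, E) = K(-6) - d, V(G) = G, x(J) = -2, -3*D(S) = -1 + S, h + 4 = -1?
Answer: 3461/8 ≈ 432.63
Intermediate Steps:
h = -5 (h = -4 - 1 = -5)
D(S) = ⅓ - S/3 (D(S) = -(-1 + S)/3 = ⅓ - S/3)
t(d, E) = -6 - d
W = -8 (W = -6 - (⅓ - ⅓*(-5)) = -6 - (⅓ + 5/3) = -6 - 1*2 = -6 - 2 = -8)
(13 + 18*V(6)) - 2493/W = (13 + 18*6) - 2493/(-8) = (13 + 108) - 2493*(-⅛) = 121 + 2493/8 = 3461/8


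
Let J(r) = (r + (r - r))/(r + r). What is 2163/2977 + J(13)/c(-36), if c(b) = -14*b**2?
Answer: 78487967/108029376 ≈ 0.72654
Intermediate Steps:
J(r) = 1/2 (J(r) = (r + 0)/((2*r)) = r*(1/(2*r)) = 1/2)
2163/2977 + J(13)/c(-36) = 2163/2977 + 1/(2*((-14*(-36)**2))) = 2163*(1/2977) + 1/(2*((-14*1296))) = 2163/2977 + (1/2)/(-18144) = 2163/2977 + (1/2)*(-1/18144) = 2163/2977 - 1/36288 = 78487967/108029376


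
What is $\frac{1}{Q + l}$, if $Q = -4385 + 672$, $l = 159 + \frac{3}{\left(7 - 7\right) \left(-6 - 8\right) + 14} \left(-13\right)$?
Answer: $- \frac{14}{49795} \approx -0.00028115$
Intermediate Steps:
$l = \frac{2187}{14}$ ($l = 159 + \frac{3}{0 \left(-14\right) + 14} \left(-13\right) = 159 + \frac{3}{0 + 14} \left(-13\right) = 159 + \frac{3}{14} \left(-13\right) = 159 - \frac{39}{14} = \frac{2187}{14} \approx 156.21$)
$Q = -3713$
$\frac{1}{Q + l} = \frac{1}{-3713 + \frac{2187}{14}} = \frac{1}{- \frac{49795}{14}} = - \frac{14}{49795}$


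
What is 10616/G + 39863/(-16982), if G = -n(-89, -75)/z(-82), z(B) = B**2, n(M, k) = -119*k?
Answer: -173223518509/21652050 ≈ -8000.3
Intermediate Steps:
G = -8925/6724 (G = -(-119*(-75))/((-82)**2) = -8925/6724 ≈ -1.3273)
10616/G + 39863/(-16982) = 10616/(-8925/6724) + 39863/(-16982) = 10616*(-6724/8925) + 39863*(-1/16982) = -71381984/8925 - 39863/16982 = -173223518509/21652050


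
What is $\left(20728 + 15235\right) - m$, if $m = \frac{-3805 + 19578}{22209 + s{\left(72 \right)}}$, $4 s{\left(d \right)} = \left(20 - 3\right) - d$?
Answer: $\frac{3192768011}{88781} \approx 35962.0$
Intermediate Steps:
$s{\left(d \right)} = \frac{17}{4} - \frac{d}{4}$ ($s{\left(d \right)} = \frac{\left(20 - 3\right) - d}{4} = \frac{17 - d}{4} = \frac{17}{4} - \frac{d}{4}$)
$m = \frac{63092}{88781}$ ($m = \frac{-3805 + 19578}{22209 + \left(\frac{17}{4} - 18\right)} = \frac{15773}{22209 + \left(\frac{17}{4} - 18\right)} = \frac{15773}{22209 - \frac{55}{4}} = \frac{15773}{\frac{88781}{4}} = 15773 \cdot \frac{4}{88781} = \frac{63092}{88781} \approx 0.71065$)
$\left(20728 + 15235\right) - m = \left(20728 + 15235\right) - \frac{63092}{88781} = 35963 - \frac{63092}{88781} = \frac{3192768011}{88781}$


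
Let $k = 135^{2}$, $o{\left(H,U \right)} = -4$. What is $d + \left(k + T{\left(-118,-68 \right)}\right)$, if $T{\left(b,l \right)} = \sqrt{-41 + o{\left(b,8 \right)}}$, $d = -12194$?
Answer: $6031 + 3 i \sqrt{5} \approx 6031.0 + 6.7082 i$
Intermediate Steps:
$k = 18225$
$T{\left(b,l \right)} = 3 i \sqrt{5}$ ($T{\left(b,l \right)} = \sqrt{-41 - 4} = \sqrt{-45} = 3 i \sqrt{5}$)
$d + \left(k + T{\left(-118,-68 \right)}\right) = -12194 + \left(18225 + 3 i \sqrt{5}\right) = 6031 + 3 i \sqrt{5}$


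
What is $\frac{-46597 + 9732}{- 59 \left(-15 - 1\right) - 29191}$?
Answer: $\frac{36865}{28247} \approx 1.3051$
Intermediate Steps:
$\frac{-46597 + 9732}{- 59 \left(-15 - 1\right) - 29191} = - \frac{36865}{\left(-59\right) \left(-16\right) - 29191} = - \frac{36865}{944 - 29191} = - \frac{36865}{-28247} = \left(-36865\right) \left(- \frac{1}{28247}\right) = \frac{36865}{28247}$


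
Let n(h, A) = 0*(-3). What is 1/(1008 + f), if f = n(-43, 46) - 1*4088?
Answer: -1/3080 ≈ -0.00032468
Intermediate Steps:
n(h, A) = 0
f = -4088 (f = 0 - 1*4088 = 0 - 4088 = -4088)
1/(1008 + f) = 1/(1008 - 4088) = 1/(-3080) = -1/3080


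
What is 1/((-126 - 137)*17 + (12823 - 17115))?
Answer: -1/8763 ≈ -0.00011412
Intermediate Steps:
1/((-126 - 137)*17 + (12823 - 17115)) = 1/(-263*17 - 4292) = 1/(-4471 - 4292) = 1/(-8763) = -1/8763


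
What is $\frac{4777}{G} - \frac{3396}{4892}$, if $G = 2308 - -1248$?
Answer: $\frac{2823227}{4348988} \approx 0.64917$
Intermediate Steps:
$G = 3556$ ($G = 2308 + 1248 = 3556$)
$\frac{4777}{G} - \frac{3396}{4892} = \frac{4777}{3556} - \frac{3396}{4892} = 4777 \cdot \frac{1}{3556} - \frac{849}{1223} = \frac{4777}{3556} - \frac{849}{1223} = \frac{2823227}{4348988}$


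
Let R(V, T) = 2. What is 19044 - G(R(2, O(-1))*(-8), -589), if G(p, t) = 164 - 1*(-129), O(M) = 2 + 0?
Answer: 18751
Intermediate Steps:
O(M) = 2
G(p, t) = 293 (G(p, t) = 164 + 129 = 293)
19044 - G(R(2, O(-1))*(-8), -589) = 19044 - 1*293 = 19044 - 293 = 18751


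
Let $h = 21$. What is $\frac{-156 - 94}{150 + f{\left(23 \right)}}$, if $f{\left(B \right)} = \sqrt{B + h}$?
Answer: $- \frac{9375}{5614} + \frac{125 \sqrt{11}}{5614} \approx -1.5961$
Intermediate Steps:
$f{\left(B \right)} = \sqrt{21 + B}$ ($f{\left(B \right)} = \sqrt{B + 21} = \sqrt{21 + B}$)
$\frac{-156 - 94}{150 + f{\left(23 \right)}} = \frac{-156 - 94}{150 + \sqrt{21 + 23}} = - \frac{250}{150 + \sqrt{44}} = - \frac{250}{150 + 2 \sqrt{11}}$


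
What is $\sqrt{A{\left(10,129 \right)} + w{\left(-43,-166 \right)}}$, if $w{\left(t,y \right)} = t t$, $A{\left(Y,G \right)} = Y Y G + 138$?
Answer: $\sqrt{14887} \approx 122.01$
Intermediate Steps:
$A{\left(Y,G \right)} = 138 + G Y^{2}$ ($A{\left(Y,G \right)} = Y^{2} G + 138 = G Y^{2} + 138 = 138 + G Y^{2}$)
$w{\left(t,y \right)} = t^{2}$
$\sqrt{A{\left(10,129 \right)} + w{\left(-43,-166 \right)}} = \sqrt{\left(138 + 129 \cdot 10^{2}\right) + \left(-43\right)^{2}} = \sqrt{\left(138 + 129 \cdot 100\right) + 1849} = \sqrt{\left(138 + 12900\right) + 1849} = \sqrt{13038 + 1849} = \sqrt{14887}$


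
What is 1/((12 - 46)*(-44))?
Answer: 1/1496 ≈ 0.00066845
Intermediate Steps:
1/((12 - 46)*(-44)) = 1/(-34*(-44)) = 1/1496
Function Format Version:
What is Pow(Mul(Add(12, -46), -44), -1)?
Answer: Rational(1, 1496) ≈ 0.00066845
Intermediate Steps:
Pow(Mul(Add(12, -46), -44), -1) = Pow(Mul(-34, -44), -1) = Pow(1496, -1) = Rational(1, 1496)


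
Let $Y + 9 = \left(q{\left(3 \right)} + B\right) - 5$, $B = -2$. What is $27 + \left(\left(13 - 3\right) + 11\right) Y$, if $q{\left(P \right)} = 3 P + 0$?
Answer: $-120$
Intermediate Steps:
$q{\left(P \right)} = 3 P$
$Y = -7$ ($Y = -9 + \left(\left(3 \cdot 3 - 2\right) - 5\right) = -9 + \left(\left(9 - 2\right) - 5\right) = -9 + \left(7 - 5\right) = -9 + 2 = -7$)
$27 + \left(\left(13 - 3\right) + 11\right) Y = 27 + \left(\left(13 - 3\right) + 11\right) \left(-7\right) = 27 + \left(10 + 11\right) \left(-7\right) = 27 + 21 \left(-7\right) = 27 - 147 = -120$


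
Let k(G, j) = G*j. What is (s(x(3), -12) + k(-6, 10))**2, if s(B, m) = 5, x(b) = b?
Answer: 3025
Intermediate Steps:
(s(x(3), -12) + k(-6, 10))**2 = (5 - 6*10)**2 = (5 - 60)**2 = (-55)**2 = 3025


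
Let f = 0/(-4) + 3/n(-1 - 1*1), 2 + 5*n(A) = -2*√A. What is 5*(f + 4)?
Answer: 15/2 + 25*I*√2/2 ≈ 7.5 + 17.678*I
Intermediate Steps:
n(A) = -⅖ - 2*√A/5 (n(A) = -⅖ + (-2*√A)/5 = -⅖ - 2*√A/5)
f = 3/(-⅖ - 2*I*√2/5) (f = 0/(-4) + 3/(-⅖ - 2*√(-1 - 1*1)/5) = 0*(-¼) + 3/(-⅖ - 2*√(-1 - 1)/5) = 0 + 3/(-⅖ - 2*I*√2/5) = 3/(-⅖ - 2*I*√2/5) ≈ -2.5 + 3.5355*I)
5*(f + 4) = 5*((-5/2 + 5*I*√2/2) + 4) = 5*(3/2 + 5*I*√2/2) = 15/2 + 25*I*√2/2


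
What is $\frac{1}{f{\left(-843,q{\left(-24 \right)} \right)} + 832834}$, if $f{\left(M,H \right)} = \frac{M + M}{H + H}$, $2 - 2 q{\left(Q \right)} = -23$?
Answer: $\frac{25}{20819164} \approx 1.2008 \cdot 10^{-6}$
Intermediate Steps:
$q{\left(Q \right)} = \frac{25}{2}$ ($q{\left(Q \right)} = 1 - - \frac{23}{2} = 1 + \frac{23}{2} = \frac{25}{2}$)
$f{\left(M,H \right)} = \frac{M}{H}$ ($f{\left(M,H \right)} = \frac{2 M}{2 H} = 2 M \frac{1}{2 H} = \frac{M}{H}$)
$\frac{1}{f{\left(-843,q{\left(-24 \right)} \right)} + 832834} = \frac{1}{- \frac{843}{\frac{25}{2}} + 832834} = \frac{1}{\left(-843\right) \frac{2}{25} + 832834} = \frac{1}{- \frac{1686}{25} + 832834} = \frac{1}{\frac{20819164}{25}} = \frac{25}{20819164}$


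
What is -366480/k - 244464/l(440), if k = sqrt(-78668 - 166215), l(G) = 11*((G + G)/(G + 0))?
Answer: -11112 + 366480*I*sqrt(244883)/244883 ≈ -11112.0 + 740.58*I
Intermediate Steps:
l(G) = 22 (l(G) = 11*((2*G)/G) = 11*2 = 22)
k = I*sqrt(244883) (k = sqrt(-244883) = I*sqrt(244883) ≈ 494.86*I)
-366480/k - 244464/l(440) = -366480*(-I*sqrt(244883)/244883) - 244464/22 = -(-366480)*I*sqrt(244883)/244883 - 244464*1/22 = 366480*I*sqrt(244883)/244883 - 11112 = -11112 + 366480*I*sqrt(244883)/244883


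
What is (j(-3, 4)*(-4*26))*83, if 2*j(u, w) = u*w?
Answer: 51792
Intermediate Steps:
j(u, w) = u*w/2 (j(u, w) = (u*w)/2 = u*w/2)
(j(-3, 4)*(-4*26))*83 = (((1/2)*(-3)*4)*(-4*26))*83 = -6*(-104)*83 = 624*83 = 51792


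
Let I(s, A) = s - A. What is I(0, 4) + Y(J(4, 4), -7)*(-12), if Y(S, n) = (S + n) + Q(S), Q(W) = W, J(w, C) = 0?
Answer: 80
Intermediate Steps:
Y(S, n) = n + 2*S (Y(S, n) = (S + n) + S = n + 2*S)
I(0, 4) + Y(J(4, 4), -7)*(-12) = (0 - 1*4) + (-7 + 2*0)*(-12) = (0 - 4) + (-7 + 0)*(-12) = -4 - 7*(-12) = -4 + 84 = 80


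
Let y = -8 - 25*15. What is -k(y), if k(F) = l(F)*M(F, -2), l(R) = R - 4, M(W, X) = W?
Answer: -148221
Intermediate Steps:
l(R) = -4 + R
y = -383 (y = -8 - 375 = -383)
k(F) = F*(-4 + F) (k(F) = (-4 + F)*F = F*(-4 + F))
-k(y) = -(-383)*(-4 - 383) = -(-383)*(-387) = -1*148221 = -148221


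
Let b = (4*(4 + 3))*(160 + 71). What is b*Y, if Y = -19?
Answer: -122892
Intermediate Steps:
b = 6468 (b = (4*7)*231 = 28*231 = 6468)
b*Y = 6468*(-19) = -122892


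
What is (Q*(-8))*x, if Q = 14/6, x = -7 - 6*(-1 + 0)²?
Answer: 728/3 ≈ 242.67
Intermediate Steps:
x = -13 (x = -7 - 6*(-1)² = -7 - 6 = -13)
Q = 7/3 (Q = 14*(⅙) = 7/3 ≈ 2.3333)
(Q*(-8))*x = ((7/3)*(-8))*(-13) = -56/3*(-13) = 728/3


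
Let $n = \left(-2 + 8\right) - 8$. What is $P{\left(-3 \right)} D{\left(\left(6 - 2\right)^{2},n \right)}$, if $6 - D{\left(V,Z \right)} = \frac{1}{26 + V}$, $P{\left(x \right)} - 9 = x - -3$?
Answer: $\frac{753}{14} \approx 53.786$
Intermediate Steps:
$P{\left(x \right)} = 12 + x$ ($P{\left(x \right)} = 9 + \left(x - -3\right) = 9 + \left(x + 3\right) = 9 + \left(3 + x\right) = 12 + x$)
$n = -2$ ($n = 6 - 8 = -2$)
$D{\left(V,Z \right)} = 6 - \frac{1}{26 + V}$
$P{\left(-3 \right)} D{\left(\left(6 - 2\right)^{2},n \right)} = \left(12 - 3\right) \frac{155 + 6 \left(6 - 2\right)^{2}}{26 + \left(6 - 2\right)^{2}} = 9 \frac{155 + 6 \cdot 4^{2}}{26 + 4^{2}} = 9 \frac{155 + 6 \cdot 16}{26 + 16} = 9 \frac{155 + 96}{42} = 9 \cdot \frac{1}{42} \cdot 251 = 9 \cdot \frac{251}{42} = \frac{753}{14}$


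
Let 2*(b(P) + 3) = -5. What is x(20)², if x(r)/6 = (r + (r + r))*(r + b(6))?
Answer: 27248400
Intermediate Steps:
b(P) = -11/2 (b(P) = -3 + (½)*(-5) = -3 - 5/2 = -11/2)
x(r) = 18*r*(-11/2 + r) (x(r) = 6*((r + (r + r))*(r - 11/2)) = 6*((r + 2*r)*(-11/2 + r)) = 6*((3*r)*(-11/2 + r)) = 6*(3*r*(-11/2 + r)) = 18*r*(-11/2 + r))
x(20)² = (9*20*(-11 + 2*20))² = (9*20*(-11 + 40))² = (9*20*29)² = 5220² = 27248400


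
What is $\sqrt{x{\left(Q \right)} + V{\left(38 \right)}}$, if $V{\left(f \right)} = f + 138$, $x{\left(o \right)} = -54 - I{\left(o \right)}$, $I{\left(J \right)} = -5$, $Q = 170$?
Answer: $\sqrt{127} \approx 11.269$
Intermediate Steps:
$x{\left(o \right)} = -49$ ($x{\left(o \right)} = -54 - -5 = -54 + 5 = -49$)
$V{\left(f \right)} = 138 + f$
$\sqrt{x{\left(Q \right)} + V{\left(38 \right)}} = \sqrt{-49 + \left(138 + 38\right)} = \sqrt{-49 + 176} = \sqrt{127}$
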